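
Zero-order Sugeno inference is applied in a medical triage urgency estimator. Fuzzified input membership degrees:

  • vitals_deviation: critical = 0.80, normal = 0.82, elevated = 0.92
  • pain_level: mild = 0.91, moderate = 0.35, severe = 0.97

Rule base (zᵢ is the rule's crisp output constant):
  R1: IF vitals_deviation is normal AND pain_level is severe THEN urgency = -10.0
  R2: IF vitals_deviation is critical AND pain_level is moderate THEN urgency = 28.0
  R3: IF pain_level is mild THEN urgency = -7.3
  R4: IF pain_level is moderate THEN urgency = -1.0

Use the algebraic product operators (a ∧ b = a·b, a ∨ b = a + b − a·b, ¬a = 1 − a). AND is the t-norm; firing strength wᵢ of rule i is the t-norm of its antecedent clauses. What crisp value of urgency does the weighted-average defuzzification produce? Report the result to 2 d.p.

-3.04

R1 (z=-10.0): normal=0.82, severe=0.97; AND[a·b] → w = 0.7954
R2 (z=28.0): critical=0.80, moderate=0.35; AND[a·b] → w = 0.2800
R3 (z=-7.3): mild=0.91 → w = 0.9100
R4 (z=-1.0): moderate=0.35 → w = 0.3500
Weighted average = (0.7954·-10.0 + 0.2800·28.0 + 0.9100·-7.3 + 0.3500·-1.0) / (0.7954 + 0.2800 + 0.9100 + 0.3500)
  = -7.1070 / 2.3354 = -3.04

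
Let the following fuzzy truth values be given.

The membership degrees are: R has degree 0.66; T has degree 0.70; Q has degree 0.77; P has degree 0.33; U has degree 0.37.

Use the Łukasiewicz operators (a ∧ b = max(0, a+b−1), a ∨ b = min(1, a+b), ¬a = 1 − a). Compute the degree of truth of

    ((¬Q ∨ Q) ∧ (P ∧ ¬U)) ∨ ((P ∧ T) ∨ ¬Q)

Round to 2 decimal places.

0.26

¬Q = 1 − 0.77 = 0.23
¬Q ∨ Q = min(1, a+b) on (0.23, 0.77) = 1.00
¬U = 1 − 0.37 = 0.63
P ∧ ¬U = max(0, a+b−1) on (0.33, 0.63) = 0.00
(¬Q ∨ Q) ∧ (P ∧ ¬U) = max(0, a+b−1) on (1.00, 0.00) = 0.00
P ∧ T = max(0, a+b−1) on (0.33, 0.70) = 0.03
¬Q = 1 − 0.77 = 0.23
(P ∧ T) ∨ ¬Q = min(1, a+b) on (0.03, 0.23) = 0.26
((¬Q ∨ Q) ∧ (P ∧ ¬U)) ∨ ((P ∧ T) ∨ ¬Q) = min(1, a+b) on (0.00, 0.26) = 0.26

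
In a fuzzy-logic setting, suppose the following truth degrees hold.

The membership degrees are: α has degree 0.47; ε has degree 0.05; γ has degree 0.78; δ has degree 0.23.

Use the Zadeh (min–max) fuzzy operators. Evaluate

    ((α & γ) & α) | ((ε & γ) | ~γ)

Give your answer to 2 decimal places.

0.47

α & γ = min(a, b) on (0.47, 0.78) = 0.47
(α & γ) & α = min(a, b) on (0.47, 0.47) = 0.47
ε & γ = min(a, b) on (0.05, 0.78) = 0.05
~γ = 1 − 0.78 = 0.22
(ε & γ) | ~γ = max(a, b) on (0.05, 0.22) = 0.22
((α & γ) & α) | ((ε & γ) | ~γ) = max(a, b) on (0.47, 0.22) = 0.47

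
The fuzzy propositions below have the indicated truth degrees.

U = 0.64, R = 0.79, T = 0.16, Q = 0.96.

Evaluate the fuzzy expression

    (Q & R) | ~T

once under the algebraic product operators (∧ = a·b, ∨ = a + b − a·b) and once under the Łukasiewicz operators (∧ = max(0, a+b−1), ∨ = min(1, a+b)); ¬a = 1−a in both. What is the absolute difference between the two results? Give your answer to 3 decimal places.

Under algebraic product:
  Q & R = a·b on (0.9600, 0.7900) = 0.7584
  ~T = 1 − 0.1600 = 0.8400
  (Q & R) | ~T = a + b − a·b on (0.7584, 0.8400) = 0.9613
  → value = 0.9613
Under Łukasiewicz:
  Q & R = max(0, a+b−1) on (0.96, 0.79) = 0.75
  ~T = 1 − 0.16 = 0.84
  (Q & R) | ~T = min(1, a+b) on (0.75, 0.84) = 1.00
  → value = 1.0000
|0.9613 − 1.0000| = 0.039

0.039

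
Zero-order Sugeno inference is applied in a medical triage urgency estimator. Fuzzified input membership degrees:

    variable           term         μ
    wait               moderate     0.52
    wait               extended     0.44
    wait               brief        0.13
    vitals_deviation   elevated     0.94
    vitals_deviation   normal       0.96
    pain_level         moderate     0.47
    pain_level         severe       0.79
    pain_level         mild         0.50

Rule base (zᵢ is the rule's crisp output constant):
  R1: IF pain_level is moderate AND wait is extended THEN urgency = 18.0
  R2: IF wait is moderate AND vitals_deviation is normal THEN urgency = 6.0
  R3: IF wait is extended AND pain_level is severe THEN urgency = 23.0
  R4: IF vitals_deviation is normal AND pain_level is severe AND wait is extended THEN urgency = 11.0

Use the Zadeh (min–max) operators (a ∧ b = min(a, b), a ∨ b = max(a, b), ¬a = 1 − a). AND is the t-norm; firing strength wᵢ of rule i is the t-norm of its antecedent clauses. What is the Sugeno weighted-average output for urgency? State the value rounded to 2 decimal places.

R1 (z=18.0): moderate=0.47, extended=0.44; AND[min(a, b)] → w = 0.44
R2 (z=6.0): moderate=0.52, normal=0.96; AND[min(a, b)] → w = 0.52
R3 (z=23.0): extended=0.44, severe=0.79; AND[min(a, b)] → w = 0.44
R4 (z=11.0): normal=0.96, severe=0.79, extended=0.44; AND[min(a, b)] → w = 0.44
Weighted average = (0.44·18.0 + 0.52·6.0 + 0.44·23.0 + 0.44·11.0) / (0.44 + 0.52 + 0.44 + 0.44)
  = 26.0000 / 1.8400 = 14.13

14.13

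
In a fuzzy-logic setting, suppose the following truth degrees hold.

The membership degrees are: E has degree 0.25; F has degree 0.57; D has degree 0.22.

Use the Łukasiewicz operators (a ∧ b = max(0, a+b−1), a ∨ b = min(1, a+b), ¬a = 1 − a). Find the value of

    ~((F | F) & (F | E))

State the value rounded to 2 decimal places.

F | F = min(1, a+b) on (0.57, 0.57) = 1.00
F | E = min(1, a+b) on (0.57, 0.25) = 0.82
(F | F) & (F | E) = max(0, a+b−1) on (1.00, 0.82) = 0.82
~((F | F) & (F | E)) = 1 − 0.82 = 0.18

0.18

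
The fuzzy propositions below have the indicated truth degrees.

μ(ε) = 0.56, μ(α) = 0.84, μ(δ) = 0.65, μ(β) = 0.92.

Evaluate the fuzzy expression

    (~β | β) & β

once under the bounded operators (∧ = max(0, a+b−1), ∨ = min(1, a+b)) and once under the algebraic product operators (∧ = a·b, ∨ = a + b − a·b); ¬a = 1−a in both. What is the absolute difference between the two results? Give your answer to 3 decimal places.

Under bounded:
  ~β = 1 − 0.92 = 0.08
  ~β | β = min(1, a+b) on (0.08, 0.92) = 1.00
  (~β | β) & β = max(0, a+b−1) on (1.00, 0.92) = 0.92
  → value = 0.9200
Under algebraic product:
  ~β = 1 − 0.9200 = 0.0800
  ~β | β = a + b − a·b on (0.0800, 0.9200) = 0.9264
  (~β | β) & β = a·b on (0.9264, 0.9200) = 0.8523
  → value = 0.8523
|0.9200 − 0.8523| = 0.068

0.068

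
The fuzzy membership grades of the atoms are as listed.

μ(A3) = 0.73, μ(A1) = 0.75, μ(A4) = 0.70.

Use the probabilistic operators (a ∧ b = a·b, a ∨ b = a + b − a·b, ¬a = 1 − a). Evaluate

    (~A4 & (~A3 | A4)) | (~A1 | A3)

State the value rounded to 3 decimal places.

0.845

~A4 = 1 − 0.7000 = 0.3000
~A3 = 1 − 0.7300 = 0.2700
~A3 | A4 = a + b − a·b on (0.2700, 0.7000) = 0.7810
~A4 & (~A3 | A4) = a·b on (0.3000, 0.7810) = 0.2343
~A1 = 1 − 0.7500 = 0.2500
~A1 | A3 = a + b − a·b on (0.2500, 0.7300) = 0.7975
(~A4 & (~A3 | A4)) | (~A1 | A3) = a + b − a·b on (0.2343, 0.7975) = 0.8449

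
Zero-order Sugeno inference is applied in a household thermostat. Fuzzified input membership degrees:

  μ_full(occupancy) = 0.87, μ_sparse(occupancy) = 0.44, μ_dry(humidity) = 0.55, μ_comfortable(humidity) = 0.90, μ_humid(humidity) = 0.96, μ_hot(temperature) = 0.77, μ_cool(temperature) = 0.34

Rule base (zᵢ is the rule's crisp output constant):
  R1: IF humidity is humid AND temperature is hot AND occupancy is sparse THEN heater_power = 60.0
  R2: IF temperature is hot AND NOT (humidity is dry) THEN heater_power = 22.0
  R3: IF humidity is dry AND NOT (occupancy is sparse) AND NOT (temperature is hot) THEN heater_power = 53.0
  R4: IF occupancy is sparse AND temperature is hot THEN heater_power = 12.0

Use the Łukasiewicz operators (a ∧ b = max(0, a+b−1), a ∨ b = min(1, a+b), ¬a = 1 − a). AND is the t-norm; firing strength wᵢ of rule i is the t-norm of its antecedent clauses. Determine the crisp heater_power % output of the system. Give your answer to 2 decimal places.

29.27

R1 (z=60.0): humid=0.96, hot=0.77, sparse=0.44; AND[max(0, a+b−1)] → w = 0.17
R2 (z=22.0): hot=0.77, ¬dry=1−0.55=0.45; AND[max(0, a+b−1)] → w = 0.22
R3 (z=53.0): dry=0.55, ¬sparse=1−0.44=0.56, ¬hot=1−0.77=0.23; AND[max(0, a+b−1)] → w = 0.00
R4 (z=12.0): sparse=0.44, hot=0.77; AND[max(0, a+b−1)] → w = 0.21
Weighted average = (0.17·60.0 + 0.22·22.0 + 0.00·53.0 + 0.21·12.0) / (0.17 + 0.22 + 0.00 + 0.21)
  = 17.5600 / 0.6000 = 29.27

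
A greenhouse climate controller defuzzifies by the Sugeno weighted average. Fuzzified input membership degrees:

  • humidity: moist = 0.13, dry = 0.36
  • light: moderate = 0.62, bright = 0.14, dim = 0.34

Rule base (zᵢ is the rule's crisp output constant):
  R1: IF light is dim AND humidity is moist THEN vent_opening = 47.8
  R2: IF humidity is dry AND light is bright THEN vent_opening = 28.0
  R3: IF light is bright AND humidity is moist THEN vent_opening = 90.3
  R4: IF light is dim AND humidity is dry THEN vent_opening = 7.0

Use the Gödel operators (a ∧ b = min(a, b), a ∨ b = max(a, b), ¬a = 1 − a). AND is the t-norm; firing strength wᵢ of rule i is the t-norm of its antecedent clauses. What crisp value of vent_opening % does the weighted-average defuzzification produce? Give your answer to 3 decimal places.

32.774

R1 (z=47.8): dim=0.34, moist=0.13; AND[min(a, b)] → w = 0.13
R2 (z=28.0): dry=0.36, bright=0.14; AND[min(a, b)] → w = 0.14
R3 (z=90.3): bright=0.14, moist=0.13; AND[min(a, b)] → w = 0.13
R4 (z=7.0): dim=0.34, dry=0.36; AND[min(a, b)] → w = 0.34
Weighted average = (0.13·47.8 + 0.14·28.0 + 0.13·90.3 + 0.34·7.0) / (0.13 + 0.14 + 0.13 + 0.34)
  = 24.2530 / 0.7400 = 32.774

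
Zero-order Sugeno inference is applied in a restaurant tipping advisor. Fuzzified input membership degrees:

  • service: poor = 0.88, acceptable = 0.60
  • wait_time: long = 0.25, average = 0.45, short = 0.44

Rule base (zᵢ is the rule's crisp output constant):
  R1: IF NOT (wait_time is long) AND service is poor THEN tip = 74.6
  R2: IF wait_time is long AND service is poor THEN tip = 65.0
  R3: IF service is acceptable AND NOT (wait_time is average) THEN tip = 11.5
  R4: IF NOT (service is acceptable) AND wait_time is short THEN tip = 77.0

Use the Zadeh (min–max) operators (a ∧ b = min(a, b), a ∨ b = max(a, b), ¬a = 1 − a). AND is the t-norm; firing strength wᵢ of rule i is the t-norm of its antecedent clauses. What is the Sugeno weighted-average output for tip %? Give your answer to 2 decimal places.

R1 (z=74.6): ¬long=1−0.25=0.75, poor=0.88; AND[min(a, b)] → w = 0.75
R2 (z=65.0): long=0.25, poor=0.88; AND[min(a, b)] → w = 0.25
R3 (z=11.5): acceptable=0.60, ¬average=1−0.45=0.55; AND[min(a, b)] → w = 0.55
R4 (z=77.0): ¬acceptable=1−0.60=0.40, short=0.44; AND[min(a, b)] → w = 0.40
Weighted average = (0.75·74.6 + 0.25·65.0 + 0.55·11.5 + 0.40·77.0) / (0.75 + 0.25 + 0.55 + 0.40)
  = 109.3250 / 1.9500 = 56.06

56.06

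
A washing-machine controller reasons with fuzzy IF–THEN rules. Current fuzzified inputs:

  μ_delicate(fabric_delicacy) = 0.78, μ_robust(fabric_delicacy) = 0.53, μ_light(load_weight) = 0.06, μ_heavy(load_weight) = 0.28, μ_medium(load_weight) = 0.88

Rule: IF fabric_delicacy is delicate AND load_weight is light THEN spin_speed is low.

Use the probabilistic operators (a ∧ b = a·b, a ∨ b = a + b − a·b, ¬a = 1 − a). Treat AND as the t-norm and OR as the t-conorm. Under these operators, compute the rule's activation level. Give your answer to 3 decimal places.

0.047

firing strength: delicate=0.78, light=0.06; AND[a·b] → w = 0.0468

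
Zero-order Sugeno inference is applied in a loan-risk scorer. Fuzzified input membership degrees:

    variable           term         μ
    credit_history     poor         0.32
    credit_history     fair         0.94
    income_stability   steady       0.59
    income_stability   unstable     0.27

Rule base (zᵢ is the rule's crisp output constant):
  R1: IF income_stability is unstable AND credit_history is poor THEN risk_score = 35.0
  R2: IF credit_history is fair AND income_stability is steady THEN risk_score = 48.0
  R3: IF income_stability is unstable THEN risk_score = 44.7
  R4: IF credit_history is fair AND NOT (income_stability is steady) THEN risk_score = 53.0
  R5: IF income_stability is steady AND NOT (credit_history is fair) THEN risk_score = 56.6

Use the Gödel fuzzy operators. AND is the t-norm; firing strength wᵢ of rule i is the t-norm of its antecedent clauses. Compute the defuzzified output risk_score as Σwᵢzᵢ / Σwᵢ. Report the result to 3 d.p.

R1 (z=35.0): unstable=0.27, poor=0.32; AND[min(a, b)] → w = 0.27
R2 (z=48.0): fair=0.94, steady=0.59; AND[min(a, b)] → w = 0.59
R3 (z=44.7): unstable=0.27 → w = 0.27
R4 (z=53.0): fair=0.94, ¬steady=1−0.59=0.41; AND[min(a, b)] → w = 0.41
R5 (z=56.6): steady=0.59, ¬fair=1−0.94=0.06; AND[min(a, b)] → w = 0.06
Weighted average = (0.27·35.0 + 0.59·48.0 + 0.27·44.7 + 0.41·53.0 + 0.06·56.6) / (0.27 + 0.59 + 0.27 + 0.41 + 0.06)
  = 74.9650 / 1.6000 = 46.853

46.853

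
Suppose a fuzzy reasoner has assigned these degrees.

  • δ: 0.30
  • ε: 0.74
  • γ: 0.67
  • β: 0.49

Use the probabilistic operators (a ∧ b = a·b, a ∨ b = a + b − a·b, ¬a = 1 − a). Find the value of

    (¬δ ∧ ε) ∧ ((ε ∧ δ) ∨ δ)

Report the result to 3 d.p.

0.236

¬δ = 1 − 0.3000 = 0.7000
¬δ ∧ ε = a·b on (0.7000, 0.7400) = 0.5180
ε ∧ δ = a·b on (0.7400, 0.3000) = 0.2220
(ε ∧ δ) ∨ δ = a + b − a·b on (0.2220, 0.3000) = 0.4554
(¬δ ∧ ε) ∧ ((ε ∧ δ) ∨ δ) = a·b on (0.5180, 0.4554) = 0.2359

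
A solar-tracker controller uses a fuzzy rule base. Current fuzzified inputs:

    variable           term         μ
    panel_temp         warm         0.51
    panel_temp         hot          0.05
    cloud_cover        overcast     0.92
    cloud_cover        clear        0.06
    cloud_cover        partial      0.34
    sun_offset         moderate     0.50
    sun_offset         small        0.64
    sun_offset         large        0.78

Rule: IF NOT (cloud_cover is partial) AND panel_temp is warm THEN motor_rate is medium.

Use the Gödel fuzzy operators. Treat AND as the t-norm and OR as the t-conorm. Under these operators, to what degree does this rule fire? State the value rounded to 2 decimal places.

0.51

firing strength: ¬partial=1−0.34=0.66, warm=0.51; AND[min(a, b)] → w = 0.51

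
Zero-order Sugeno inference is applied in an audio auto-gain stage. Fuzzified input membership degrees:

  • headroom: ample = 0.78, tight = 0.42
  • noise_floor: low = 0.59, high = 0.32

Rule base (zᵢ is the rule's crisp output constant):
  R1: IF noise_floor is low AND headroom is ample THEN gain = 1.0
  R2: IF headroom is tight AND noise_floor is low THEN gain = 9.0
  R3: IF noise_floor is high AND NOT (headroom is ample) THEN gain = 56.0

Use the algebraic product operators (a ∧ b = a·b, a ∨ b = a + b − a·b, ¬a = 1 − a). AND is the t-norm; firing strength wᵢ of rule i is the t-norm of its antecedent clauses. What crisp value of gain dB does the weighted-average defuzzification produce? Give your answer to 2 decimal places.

R1 (z=1.0): low=0.59, ample=0.78; AND[a·b] → w = 0.4602
R2 (z=9.0): tight=0.42, low=0.59; AND[a·b] → w = 0.2478
R3 (z=56.0): high=0.32, ¬ample=1−0.78=0.22; AND[a·b] → w = 0.0704
Weighted average = (0.4602·1.0 + 0.2478·9.0 + 0.0704·56.0) / (0.4602 + 0.2478 + 0.0704)
  = 6.6328 / 0.7784 = 8.52

8.52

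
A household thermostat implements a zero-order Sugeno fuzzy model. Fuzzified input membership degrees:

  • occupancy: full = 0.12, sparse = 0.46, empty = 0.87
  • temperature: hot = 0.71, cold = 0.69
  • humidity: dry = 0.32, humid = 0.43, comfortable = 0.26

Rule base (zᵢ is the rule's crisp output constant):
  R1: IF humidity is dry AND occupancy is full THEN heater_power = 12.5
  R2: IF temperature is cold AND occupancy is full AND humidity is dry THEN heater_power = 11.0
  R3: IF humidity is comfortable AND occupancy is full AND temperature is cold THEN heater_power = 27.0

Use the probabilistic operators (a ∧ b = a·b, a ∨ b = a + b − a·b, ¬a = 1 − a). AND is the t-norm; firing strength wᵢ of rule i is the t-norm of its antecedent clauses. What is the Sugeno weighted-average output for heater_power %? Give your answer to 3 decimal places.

R1 (z=12.5): dry=0.32, full=0.12; AND[a·b] → w = 0.0384
R2 (z=11.0): cold=0.69, full=0.12, dry=0.32; AND[a·b] → w = 0.0265
R3 (z=27.0): comfortable=0.26, full=0.12, cold=0.69; AND[a·b] → w = 0.0215
Weighted average = (0.0384·12.5 + 0.0265·11.0 + 0.0215·27.0) / (0.0384 + 0.0265 + 0.0215)
  = 1.3527 / 0.0864 = 15.652

15.652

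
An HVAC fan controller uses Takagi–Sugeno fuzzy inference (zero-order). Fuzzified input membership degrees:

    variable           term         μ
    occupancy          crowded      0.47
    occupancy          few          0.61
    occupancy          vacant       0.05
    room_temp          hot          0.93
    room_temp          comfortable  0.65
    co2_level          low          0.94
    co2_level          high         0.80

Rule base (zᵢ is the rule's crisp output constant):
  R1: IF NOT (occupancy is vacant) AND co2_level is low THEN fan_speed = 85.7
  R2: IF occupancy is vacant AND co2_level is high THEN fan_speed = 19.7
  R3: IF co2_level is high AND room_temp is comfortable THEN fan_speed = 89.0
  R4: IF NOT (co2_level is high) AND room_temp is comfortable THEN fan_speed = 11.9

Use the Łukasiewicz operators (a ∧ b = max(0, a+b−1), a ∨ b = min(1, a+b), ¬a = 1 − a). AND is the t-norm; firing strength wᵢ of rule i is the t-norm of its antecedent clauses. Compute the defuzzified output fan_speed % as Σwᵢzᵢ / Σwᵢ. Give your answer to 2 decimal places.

R1 (z=85.7): ¬vacant=1−0.05=0.95, low=0.94; AND[max(0, a+b−1)] → w = 0.89
R2 (z=19.7): vacant=0.05, high=0.80; AND[max(0, a+b−1)] → w = 0.00
R3 (z=89.0): high=0.80, comfortable=0.65; AND[max(0, a+b−1)] → w = 0.45
R4 (z=11.9): ¬high=1−0.80=0.20, comfortable=0.65; AND[max(0, a+b−1)] → w = 0.00
Weighted average = (0.89·85.7 + 0.00·19.7 + 0.45·89.0 + 0.00·11.9) / (0.89 + 0.00 + 0.45 + 0.00)
  = 116.3230 / 1.3400 = 86.81

86.81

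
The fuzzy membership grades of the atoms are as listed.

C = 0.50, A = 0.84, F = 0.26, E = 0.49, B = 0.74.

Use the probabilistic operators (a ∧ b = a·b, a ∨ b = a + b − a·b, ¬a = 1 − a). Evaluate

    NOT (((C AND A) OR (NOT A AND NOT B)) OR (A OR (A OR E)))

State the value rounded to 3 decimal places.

C AND A = a·b on (0.5000, 0.8400) = 0.4200
NOT A = 1 − 0.8400 = 0.1600
NOT B = 1 − 0.7400 = 0.2600
NOT A AND NOT B = a·b on (0.1600, 0.2600) = 0.0416
(C AND A) OR (NOT A AND NOT B) = a + b − a·b on (0.4200, 0.0416) = 0.4441
A OR E = a + b − a·b on (0.8400, 0.4900) = 0.9184
A OR (A OR E) = a + b − a·b on (0.8400, 0.9184) = 0.9869
((C AND A) OR (NOT A AND NOT B)) OR (A OR (A OR E)) = a + b − a·b on (0.4441, 0.9869) = 0.9927
NOT (((C AND A) OR (NOT A AND NOT B)) OR (A OR (A OR E))) = 1 − 0.9927 = 0.0073

0.007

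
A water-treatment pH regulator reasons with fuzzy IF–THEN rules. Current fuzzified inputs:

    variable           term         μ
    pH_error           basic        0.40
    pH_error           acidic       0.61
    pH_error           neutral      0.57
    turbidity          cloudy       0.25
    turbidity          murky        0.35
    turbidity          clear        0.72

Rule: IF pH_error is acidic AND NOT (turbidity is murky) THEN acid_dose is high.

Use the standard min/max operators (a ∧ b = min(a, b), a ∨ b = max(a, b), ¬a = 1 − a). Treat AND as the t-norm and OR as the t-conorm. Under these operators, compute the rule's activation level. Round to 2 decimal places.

firing strength: acidic=0.61, ¬murky=1−0.35=0.65; AND[min(a, b)] → w = 0.61

0.61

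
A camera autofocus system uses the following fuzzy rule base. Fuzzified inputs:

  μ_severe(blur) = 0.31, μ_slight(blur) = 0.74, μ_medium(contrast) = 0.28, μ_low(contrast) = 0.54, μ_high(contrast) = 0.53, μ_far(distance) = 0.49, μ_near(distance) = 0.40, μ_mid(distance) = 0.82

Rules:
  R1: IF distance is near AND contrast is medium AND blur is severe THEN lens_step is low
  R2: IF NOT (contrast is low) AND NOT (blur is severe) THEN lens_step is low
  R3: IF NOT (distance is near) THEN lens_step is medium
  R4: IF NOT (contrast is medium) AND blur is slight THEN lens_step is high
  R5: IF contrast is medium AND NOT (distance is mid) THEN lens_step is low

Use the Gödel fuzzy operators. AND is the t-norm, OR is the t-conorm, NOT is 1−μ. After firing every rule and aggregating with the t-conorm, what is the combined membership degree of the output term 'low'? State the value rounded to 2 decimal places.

0.46

R1: near=0.40, medium=0.28, severe=0.31; AND[min(a, b)] → w = 0.28
R2: ¬low=1−0.54=0.46, ¬severe=1−0.31=0.69; AND[min(a, b)] → w = 0.46
R3: ¬near=1−0.40=0.60 → w = 0.60
R4: ¬medium=1−0.28=0.72, slight=0.74; AND[min(a, b)] → w = 0.72
R5: medium=0.28, ¬mid=1−0.82=0.18; AND[min(a, b)] → w = 0.18
Rules with consequent 'low': {R1, R2, R5} → strengths 0.28, 0.46, 0.18
Aggregate via t-conorm [max(a, b)]: 0.46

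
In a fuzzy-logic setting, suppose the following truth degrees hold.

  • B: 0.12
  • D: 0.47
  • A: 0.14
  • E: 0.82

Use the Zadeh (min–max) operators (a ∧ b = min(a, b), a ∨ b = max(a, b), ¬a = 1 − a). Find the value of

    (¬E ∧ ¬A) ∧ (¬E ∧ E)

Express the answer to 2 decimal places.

¬E = 1 − 0.82 = 0.18
¬A = 1 − 0.14 = 0.86
¬E ∧ ¬A = min(a, b) on (0.18, 0.86) = 0.18
¬E = 1 − 0.82 = 0.18
¬E ∧ E = min(a, b) on (0.18, 0.82) = 0.18
(¬E ∧ ¬A) ∧ (¬E ∧ E) = min(a, b) on (0.18, 0.18) = 0.18

0.18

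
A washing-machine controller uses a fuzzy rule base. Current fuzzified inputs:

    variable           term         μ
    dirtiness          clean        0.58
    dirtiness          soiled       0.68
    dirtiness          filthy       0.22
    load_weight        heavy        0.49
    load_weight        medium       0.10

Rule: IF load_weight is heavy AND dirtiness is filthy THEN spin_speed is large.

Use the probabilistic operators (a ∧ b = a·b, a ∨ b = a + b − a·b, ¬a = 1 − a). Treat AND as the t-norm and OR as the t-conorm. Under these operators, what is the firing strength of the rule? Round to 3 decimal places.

firing strength: heavy=0.49, filthy=0.22; AND[a·b] → w = 0.1078

0.108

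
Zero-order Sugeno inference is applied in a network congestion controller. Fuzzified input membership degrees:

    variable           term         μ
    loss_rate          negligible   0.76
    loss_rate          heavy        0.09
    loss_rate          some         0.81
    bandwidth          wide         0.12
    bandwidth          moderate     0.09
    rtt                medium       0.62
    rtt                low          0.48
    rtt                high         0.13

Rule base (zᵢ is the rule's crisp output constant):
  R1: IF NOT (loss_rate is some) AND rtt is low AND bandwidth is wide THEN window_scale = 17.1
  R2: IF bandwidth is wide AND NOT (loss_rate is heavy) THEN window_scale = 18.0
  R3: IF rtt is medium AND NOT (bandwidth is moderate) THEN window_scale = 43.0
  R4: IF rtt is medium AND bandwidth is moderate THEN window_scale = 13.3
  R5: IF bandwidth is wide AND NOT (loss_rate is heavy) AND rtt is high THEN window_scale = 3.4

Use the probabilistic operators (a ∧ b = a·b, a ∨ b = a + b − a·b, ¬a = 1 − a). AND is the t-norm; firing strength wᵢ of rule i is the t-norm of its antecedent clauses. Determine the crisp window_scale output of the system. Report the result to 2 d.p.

R1 (z=17.1): ¬some=1−0.81=0.19, low=0.48, wide=0.12; AND[a·b] → w = 0.0109
R2 (z=18.0): wide=0.12, ¬heavy=1−0.09=0.91; AND[a·b] → w = 0.1092
R3 (z=43.0): medium=0.62, ¬moderate=1−0.09=0.91; AND[a·b] → w = 0.5642
R4 (z=13.3): medium=0.62, moderate=0.09; AND[a·b] → w = 0.0558
R5 (z=3.4): wide=0.12, ¬heavy=1−0.09=0.91, high=0.13; AND[a·b] → w = 0.0142
Weighted average = (0.0109·17.1 + 0.1092·18.0 + 0.5642·43.0 + 0.0558·13.3 + 0.0142·3.4) / (0.0109 + 0.1092 + 0.5642 + 0.0558 + 0.0142)
  = 27.2037 / 0.7543 = 36.06

36.06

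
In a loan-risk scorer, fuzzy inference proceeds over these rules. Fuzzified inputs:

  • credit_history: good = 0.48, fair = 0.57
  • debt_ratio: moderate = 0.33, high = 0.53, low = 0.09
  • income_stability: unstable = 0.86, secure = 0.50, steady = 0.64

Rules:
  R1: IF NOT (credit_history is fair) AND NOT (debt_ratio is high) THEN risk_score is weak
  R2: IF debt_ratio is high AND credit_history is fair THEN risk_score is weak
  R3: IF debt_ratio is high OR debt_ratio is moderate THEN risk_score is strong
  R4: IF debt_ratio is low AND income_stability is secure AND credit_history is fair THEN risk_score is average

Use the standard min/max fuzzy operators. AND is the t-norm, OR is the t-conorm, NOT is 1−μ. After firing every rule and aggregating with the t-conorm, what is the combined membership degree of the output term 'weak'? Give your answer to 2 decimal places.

0.53

R1: ¬fair=1−0.57=0.43, ¬high=1−0.53=0.47; AND[min(a, b)] → w = 0.43
R2: high=0.53, fair=0.57; AND[min(a, b)] → w = 0.53
R3: high=0.53, moderate=0.33; OR[max(a, b)] → w = 0.53
R4: low=0.09, secure=0.50, fair=0.57; AND[min(a, b)] → w = 0.09
Rules with consequent 'weak': {R1, R2} → strengths 0.43, 0.53
Aggregate via t-conorm [max(a, b)]: 0.53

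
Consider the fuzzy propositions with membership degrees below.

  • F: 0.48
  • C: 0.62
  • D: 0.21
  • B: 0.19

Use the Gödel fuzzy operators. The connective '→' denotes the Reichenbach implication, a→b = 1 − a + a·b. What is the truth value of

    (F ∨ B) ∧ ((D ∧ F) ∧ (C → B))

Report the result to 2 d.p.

0.21

F ∨ B = max(a, b) on (0.48, 0.19) = 0.48
D ∧ F = min(a, b) on (0.21, 0.48) = 0.21
C → B  [Reichenbach: 1 − a + a·b] with a=0.62, b=0.19 → 0.50
(D ∧ F) ∧ (C → B) = min(a, b) on (0.21, 0.50) = 0.21
(F ∨ B) ∧ ((D ∧ F) ∧ (C → B)) = min(a, b) on (0.48, 0.21) = 0.21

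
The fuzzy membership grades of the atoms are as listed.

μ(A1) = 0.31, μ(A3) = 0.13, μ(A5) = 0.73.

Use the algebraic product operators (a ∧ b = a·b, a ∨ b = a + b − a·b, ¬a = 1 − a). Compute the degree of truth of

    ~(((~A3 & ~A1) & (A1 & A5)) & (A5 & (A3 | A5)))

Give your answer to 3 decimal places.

0.924

~A3 = 1 − 0.1300 = 0.8700
~A1 = 1 − 0.3100 = 0.6900
~A3 & ~A1 = a·b on (0.8700, 0.6900) = 0.6003
A1 & A5 = a·b on (0.3100, 0.7300) = 0.2263
(~A3 & ~A1) & (A1 & A5) = a·b on (0.6003, 0.2263) = 0.1358
A3 | A5 = a + b − a·b on (0.1300, 0.7300) = 0.7651
A5 & (A3 | A5) = a·b on (0.7300, 0.7651) = 0.5585
((~A3 & ~A1) & (A1 & A5)) & (A5 & (A3 | A5)) = a·b on (0.1358, 0.5585) = 0.0759
~(((~A3 & ~A1) & (A1 & A5)) & (A5 & (A3 | A5))) = 1 − 0.0759 = 0.9241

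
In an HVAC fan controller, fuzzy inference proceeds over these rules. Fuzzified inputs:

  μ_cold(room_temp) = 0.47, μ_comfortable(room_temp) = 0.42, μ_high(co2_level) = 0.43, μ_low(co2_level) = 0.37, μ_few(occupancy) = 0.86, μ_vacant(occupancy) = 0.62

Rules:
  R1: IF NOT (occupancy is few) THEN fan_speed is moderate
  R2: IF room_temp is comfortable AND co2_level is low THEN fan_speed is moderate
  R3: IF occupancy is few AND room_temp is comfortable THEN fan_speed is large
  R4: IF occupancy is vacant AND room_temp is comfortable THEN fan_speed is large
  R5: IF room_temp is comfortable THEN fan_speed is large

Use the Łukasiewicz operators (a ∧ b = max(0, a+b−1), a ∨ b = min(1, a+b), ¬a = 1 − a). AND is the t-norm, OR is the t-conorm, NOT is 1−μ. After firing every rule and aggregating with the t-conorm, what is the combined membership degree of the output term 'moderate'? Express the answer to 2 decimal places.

0.14

R1: ¬few=1−0.86=0.14 → w = 0.14
R2: comfortable=0.42, low=0.37; AND[max(0, a+b−1)] → w = 0.00
R3: few=0.86, comfortable=0.42; AND[max(0, a+b−1)] → w = 0.28
R4: vacant=0.62, comfortable=0.42; AND[max(0, a+b−1)] → w = 0.04
R5: comfortable=0.42 → w = 0.42
Rules with consequent 'moderate': {R1, R2} → strengths 0.14, 0.00
Aggregate via t-conorm [min(1, a+b)]: 0.14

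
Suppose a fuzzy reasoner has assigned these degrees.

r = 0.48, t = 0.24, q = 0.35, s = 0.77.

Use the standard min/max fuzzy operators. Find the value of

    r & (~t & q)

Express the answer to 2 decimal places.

0.35

~t = 1 − 0.24 = 0.76
~t & q = min(a, b) on (0.76, 0.35) = 0.35
r & (~t & q) = min(a, b) on (0.48, 0.35) = 0.35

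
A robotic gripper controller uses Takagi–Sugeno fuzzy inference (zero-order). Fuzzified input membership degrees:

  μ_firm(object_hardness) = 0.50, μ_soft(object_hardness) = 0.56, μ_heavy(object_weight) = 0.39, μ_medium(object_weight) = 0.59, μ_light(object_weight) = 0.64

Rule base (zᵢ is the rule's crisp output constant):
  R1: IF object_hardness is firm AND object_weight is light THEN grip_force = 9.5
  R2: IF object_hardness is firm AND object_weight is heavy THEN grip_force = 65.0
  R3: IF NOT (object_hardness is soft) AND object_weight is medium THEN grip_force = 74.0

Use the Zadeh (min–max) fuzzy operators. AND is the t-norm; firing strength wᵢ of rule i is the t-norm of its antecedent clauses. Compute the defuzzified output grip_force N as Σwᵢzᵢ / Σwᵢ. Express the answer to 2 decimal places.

R1 (z=9.5): firm=0.50, light=0.64; AND[min(a, b)] → w = 0.50
R2 (z=65.0): firm=0.50, heavy=0.39; AND[min(a, b)] → w = 0.39
R3 (z=74.0): ¬soft=1−0.56=0.44, medium=0.59; AND[min(a, b)] → w = 0.44
Weighted average = (0.50·9.5 + 0.39·65.0 + 0.44·74.0) / (0.50 + 0.39 + 0.44)
  = 62.6600 / 1.3300 = 47.11

47.11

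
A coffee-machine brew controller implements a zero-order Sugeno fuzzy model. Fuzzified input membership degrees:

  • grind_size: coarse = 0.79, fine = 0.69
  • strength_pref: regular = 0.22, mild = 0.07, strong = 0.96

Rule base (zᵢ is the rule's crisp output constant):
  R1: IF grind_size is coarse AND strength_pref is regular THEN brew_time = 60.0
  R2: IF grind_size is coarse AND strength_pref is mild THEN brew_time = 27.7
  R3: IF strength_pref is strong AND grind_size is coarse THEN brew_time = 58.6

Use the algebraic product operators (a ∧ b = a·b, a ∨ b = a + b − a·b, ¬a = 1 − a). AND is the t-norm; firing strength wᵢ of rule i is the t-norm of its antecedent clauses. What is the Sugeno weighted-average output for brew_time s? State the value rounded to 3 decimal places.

57.116

R1 (z=60.0): coarse=0.79, regular=0.22; AND[a·b] → w = 0.1738
R2 (z=27.7): coarse=0.79, mild=0.07; AND[a·b] → w = 0.0553
R3 (z=58.6): strong=0.96, coarse=0.79; AND[a·b] → w = 0.7584
Weighted average = (0.1738·60.0 + 0.0553·27.7 + 0.7584·58.6) / (0.1738 + 0.0553 + 0.7584)
  = 56.4021 / 0.9875 = 57.116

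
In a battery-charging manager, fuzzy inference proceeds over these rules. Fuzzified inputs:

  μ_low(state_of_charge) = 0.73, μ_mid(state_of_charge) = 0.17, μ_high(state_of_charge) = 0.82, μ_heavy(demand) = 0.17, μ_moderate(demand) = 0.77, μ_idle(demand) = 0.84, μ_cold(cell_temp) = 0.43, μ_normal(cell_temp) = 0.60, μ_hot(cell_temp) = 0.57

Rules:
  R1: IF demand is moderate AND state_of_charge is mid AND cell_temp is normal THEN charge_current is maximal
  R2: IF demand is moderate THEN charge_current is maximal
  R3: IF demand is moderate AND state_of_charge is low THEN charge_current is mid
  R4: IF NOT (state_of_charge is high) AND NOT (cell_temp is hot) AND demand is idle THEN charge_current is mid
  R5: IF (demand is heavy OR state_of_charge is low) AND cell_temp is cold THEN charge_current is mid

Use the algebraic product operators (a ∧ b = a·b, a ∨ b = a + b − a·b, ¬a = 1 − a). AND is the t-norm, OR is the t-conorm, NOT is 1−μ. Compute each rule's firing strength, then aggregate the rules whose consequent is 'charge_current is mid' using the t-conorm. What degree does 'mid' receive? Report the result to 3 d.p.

0.727

R1: moderate=0.77, mid=0.17, normal=0.60; AND[a·b] → w = 0.0785
R2: moderate=0.77 → w = 0.7700
R3: moderate=0.77, low=0.73; AND[a·b] → w = 0.5621
R4: ¬high=1−0.82=0.18, ¬hot=1−0.57=0.43, idle=0.84; AND[a·b] → w = 0.0650
R5: (heavy=0.17 OR low=0.73) = 0.7759; AND[a·b] with cold=0.43 → w = 0.3336
Rules with consequent 'mid': {R3, R4, R5} → strengths 0.5621, 0.0650, 0.3336
Aggregate via t-conorm [a + b − a·b]: 0.7272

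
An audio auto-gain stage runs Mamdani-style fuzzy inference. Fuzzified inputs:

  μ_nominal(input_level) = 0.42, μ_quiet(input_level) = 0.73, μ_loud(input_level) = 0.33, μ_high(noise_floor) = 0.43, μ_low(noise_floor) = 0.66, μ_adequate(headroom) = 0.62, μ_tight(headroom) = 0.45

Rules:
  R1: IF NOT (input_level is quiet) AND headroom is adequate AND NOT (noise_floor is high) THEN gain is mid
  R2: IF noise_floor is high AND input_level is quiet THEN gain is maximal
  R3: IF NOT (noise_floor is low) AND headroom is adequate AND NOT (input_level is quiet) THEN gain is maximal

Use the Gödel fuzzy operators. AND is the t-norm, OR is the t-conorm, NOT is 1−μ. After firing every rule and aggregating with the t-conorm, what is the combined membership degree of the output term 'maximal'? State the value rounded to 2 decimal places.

0.43

R1: ¬quiet=1−0.73=0.27, adequate=0.62, ¬high=1−0.43=0.57; AND[min(a, b)] → w = 0.27
R2: high=0.43, quiet=0.73; AND[min(a, b)] → w = 0.43
R3: ¬low=1−0.66=0.34, adequate=0.62, ¬quiet=1−0.73=0.27; AND[min(a, b)] → w = 0.27
Rules with consequent 'maximal': {R2, R3} → strengths 0.43, 0.27
Aggregate via t-conorm [max(a, b)]: 0.43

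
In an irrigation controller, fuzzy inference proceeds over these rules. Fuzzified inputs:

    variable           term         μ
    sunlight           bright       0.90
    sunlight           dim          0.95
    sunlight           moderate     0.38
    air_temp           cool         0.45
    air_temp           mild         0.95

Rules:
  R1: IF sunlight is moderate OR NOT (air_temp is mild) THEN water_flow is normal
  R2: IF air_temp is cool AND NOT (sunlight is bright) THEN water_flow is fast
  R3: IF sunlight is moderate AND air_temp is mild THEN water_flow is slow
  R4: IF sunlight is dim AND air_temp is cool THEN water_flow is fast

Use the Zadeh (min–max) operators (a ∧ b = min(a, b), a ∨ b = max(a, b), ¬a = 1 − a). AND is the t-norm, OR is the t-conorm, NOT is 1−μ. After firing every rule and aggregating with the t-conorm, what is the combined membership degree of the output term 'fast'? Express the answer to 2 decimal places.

R1: moderate=0.38, ¬mild=1−0.95=0.05; OR[max(a, b)] → w = 0.38
R2: cool=0.45, ¬bright=1−0.90=0.10; AND[min(a, b)] → w = 0.10
R3: moderate=0.38, mild=0.95; AND[min(a, b)] → w = 0.38
R4: dim=0.95, cool=0.45; AND[min(a, b)] → w = 0.45
Rules with consequent 'fast': {R2, R4} → strengths 0.10, 0.45
Aggregate via t-conorm [max(a, b)]: 0.45

0.45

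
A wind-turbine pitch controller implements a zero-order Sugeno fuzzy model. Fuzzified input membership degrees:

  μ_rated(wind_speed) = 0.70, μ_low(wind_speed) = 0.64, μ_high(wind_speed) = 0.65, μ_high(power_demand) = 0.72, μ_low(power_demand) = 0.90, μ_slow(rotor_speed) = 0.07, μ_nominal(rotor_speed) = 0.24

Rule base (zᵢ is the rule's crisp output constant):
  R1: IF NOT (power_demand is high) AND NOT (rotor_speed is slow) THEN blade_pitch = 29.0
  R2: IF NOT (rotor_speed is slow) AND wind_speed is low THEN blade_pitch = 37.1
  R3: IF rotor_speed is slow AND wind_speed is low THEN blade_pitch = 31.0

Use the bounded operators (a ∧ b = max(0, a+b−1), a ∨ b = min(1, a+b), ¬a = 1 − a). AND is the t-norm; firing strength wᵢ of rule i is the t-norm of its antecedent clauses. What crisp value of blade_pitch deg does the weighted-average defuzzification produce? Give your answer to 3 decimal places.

R1 (z=29.0): ¬high=1−0.72=0.28, ¬slow=1−0.07=0.93; AND[max(0, a+b−1)] → w = 0.21
R2 (z=37.1): ¬slow=1−0.07=0.93, low=0.64; AND[max(0, a+b−1)] → w = 0.57
R3 (z=31.0): slow=0.07, low=0.64; AND[max(0, a+b−1)] → w = 0.00
Weighted average = (0.21·29.0 + 0.57·37.1 + 0.00·31.0) / (0.21 + 0.57 + 0.00)
  = 27.2370 / 0.7800 = 34.919

34.919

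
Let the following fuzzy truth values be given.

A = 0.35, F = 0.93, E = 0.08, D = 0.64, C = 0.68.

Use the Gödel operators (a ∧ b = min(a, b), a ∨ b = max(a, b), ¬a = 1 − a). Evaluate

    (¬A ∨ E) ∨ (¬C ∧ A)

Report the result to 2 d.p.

¬A = 1 − 0.35 = 0.65
¬A ∨ E = max(a, b) on (0.65, 0.08) = 0.65
¬C = 1 − 0.68 = 0.32
¬C ∧ A = min(a, b) on (0.32, 0.35) = 0.32
(¬A ∨ E) ∨ (¬C ∧ A) = max(a, b) on (0.65, 0.32) = 0.65

0.65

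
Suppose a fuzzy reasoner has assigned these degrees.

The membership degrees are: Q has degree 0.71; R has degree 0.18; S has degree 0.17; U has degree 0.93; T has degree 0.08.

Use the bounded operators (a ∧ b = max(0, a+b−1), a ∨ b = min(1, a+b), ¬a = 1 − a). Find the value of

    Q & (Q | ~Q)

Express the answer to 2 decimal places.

0.71

~Q = 1 − 0.71 = 0.29
Q | ~Q = min(1, a+b) on (0.71, 0.29) = 1.00
Q & (Q | ~Q) = max(0, a+b−1) on (0.71, 1.00) = 0.71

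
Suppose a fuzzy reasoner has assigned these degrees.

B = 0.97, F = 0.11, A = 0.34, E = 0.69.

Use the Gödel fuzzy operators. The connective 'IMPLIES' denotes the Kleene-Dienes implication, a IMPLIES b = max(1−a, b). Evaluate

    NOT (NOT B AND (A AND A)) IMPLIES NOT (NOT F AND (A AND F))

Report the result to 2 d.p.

0.89

NOT B = 1 − 0.97 = 0.03
A AND A = min(a, b) on (0.34, 0.34) = 0.34
NOT B AND (A AND A) = min(a, b) on (0.03, 0.34) = 0.03
NOT (NOT B AND (A AND A)) = 1 − 0.03 = 0.97
NOT F = 1 − 0.11 = 0.89
A AND F = min(a, b) on (0.34, 0.11) = 0.11
NOT F AND (A AND F) = min(a, b) on (0.89, 0.11) = 0.11
NOT (NOT F AND (A AND F)) = 1 − 0.11 = 0.89
NOT (NOT B AND (A AND A)) IMPLIES NOT (NOT F AND (A AND F))  [Kleene-Dienes: max(1−a, b)] with a=0.97, b=0.89 → 0.89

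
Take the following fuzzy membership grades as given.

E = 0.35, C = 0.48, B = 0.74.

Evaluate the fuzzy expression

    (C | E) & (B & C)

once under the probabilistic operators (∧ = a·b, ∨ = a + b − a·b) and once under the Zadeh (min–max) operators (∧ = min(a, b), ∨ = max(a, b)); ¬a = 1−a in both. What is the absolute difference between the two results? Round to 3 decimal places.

0.245

Under probabilistic:
  C | E = a + b − a·b on (0.4800, 0.3500) = 0.6620
  B & C = a·b on (0.7400, 0.4800) = 0.3552
  (C | E) & (B & C) = a·b on (0.6620, 0.3552) = 0.2351
  → value = 0.2351
Under Zadeh (min–max):
  C | E = max(a, b) on (0.48, 0.35) = 0.48
  B & C = min(a, b) on (0.74, 0.48) = 0.48
  (C | E) & (B & C) = min(a, b) on (0.48, 0.48) = 0.48
  → value = 0.4800
|0.2351 − 0.4800| = 0.245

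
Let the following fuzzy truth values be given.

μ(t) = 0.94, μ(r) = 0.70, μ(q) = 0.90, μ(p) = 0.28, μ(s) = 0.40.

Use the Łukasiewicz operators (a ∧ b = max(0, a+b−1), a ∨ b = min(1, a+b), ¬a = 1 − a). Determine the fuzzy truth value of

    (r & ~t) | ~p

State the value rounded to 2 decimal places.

0.72

~t = 1 − 0.94 = 0.06
r & ~t = max(0, a+b−1) on (0.70, 0.06) = 0.00
~p = 1 − 0.28 = 0.72
(r & ~t) | ~p = min(1, a+b) on (0.00, 0.72) = 0.72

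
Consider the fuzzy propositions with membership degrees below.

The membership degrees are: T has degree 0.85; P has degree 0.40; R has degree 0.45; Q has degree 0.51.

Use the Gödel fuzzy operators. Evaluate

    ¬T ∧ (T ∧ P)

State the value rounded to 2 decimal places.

¬T = 1 − 0.85 = 0.15
T ∧ P = min(a, b) on (0.85, 0.40) = 0.40
¬T ∧ (T ∧ P) = min(a, b) on (0.15, 0.40) = 0.15

0.15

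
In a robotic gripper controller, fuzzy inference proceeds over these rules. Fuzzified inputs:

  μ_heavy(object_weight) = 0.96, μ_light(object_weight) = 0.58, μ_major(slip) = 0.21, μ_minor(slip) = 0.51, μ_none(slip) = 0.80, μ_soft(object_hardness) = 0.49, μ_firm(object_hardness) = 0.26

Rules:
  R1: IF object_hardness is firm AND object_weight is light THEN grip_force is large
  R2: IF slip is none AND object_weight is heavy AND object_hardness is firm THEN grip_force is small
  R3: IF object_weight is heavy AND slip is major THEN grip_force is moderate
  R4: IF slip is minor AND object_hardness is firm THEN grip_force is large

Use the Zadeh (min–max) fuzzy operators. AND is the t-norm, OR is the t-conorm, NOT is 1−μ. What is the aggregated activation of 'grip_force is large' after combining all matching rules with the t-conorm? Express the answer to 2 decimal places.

R1: firm=0.26, light=0.58; AND[min(a, b)] → w = 0.26
R2: none=0.80, heavy=0.96, firm=0.26; AND[min(a, b)] → w = 0.26
R3: heavy=0.96, major=0.21; AND[min(a, b)] → w = 0.21
R4: minor=0.51, firm=0.26; AND[min(a, b)] → w = 0.26
Rules with consequent 'large': {R1, R4} → strengths 0.26, 0.26
Aggregate via t-conorm [max(a, b)]: 0.26

0.26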